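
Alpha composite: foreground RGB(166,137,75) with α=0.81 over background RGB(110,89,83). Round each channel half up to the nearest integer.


C = α×F + (1-α)×B, with 1-α = 0.19
R: 0.81×166 + 0.19×110 = 134.46 + 20.90 = 155.36 → 155
G: 0.81×137 + 0.19×89 = 110.97 + 16.91 = 127.88 → 128
B: 0.81×75 + 0.19×83 = 60.75 + 15.77 = 76.52 → 77
= RGB(155, 128, 77)


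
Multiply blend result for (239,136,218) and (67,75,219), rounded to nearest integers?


Multiply: C = A×B/255, rounded to nearest integer
R: 239×67/255 = 16013/255 ≈ 62.796 → 63
G: 136×75/255 = 10200/255 ≈ 40.000 → 40
B: 218×219/255 = 47742/255 ≈ 187.224 → 187
= RGB(63, 40, 187)


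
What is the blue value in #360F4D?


Color: #360F4D
R = 36 = 54
G = 0F = 15
B = 4D = 77
Blue = 77


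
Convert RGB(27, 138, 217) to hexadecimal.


R = 27 → 1B (hex)
G = 138 → 8A (hex)
B = 217 → D9 (hex)
Hex = #1B8AD9


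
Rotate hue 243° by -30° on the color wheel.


New hue = (H + rotation) mod 360
New hue = (243 -30) mod 360
= 213 mod 360
= 213°


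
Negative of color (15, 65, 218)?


Invert: (255-R, 255-G, 255-B)
R: 255-15 = 240
G: 255-65 = 190
B: 255-218 = 37
= RGB(240, 190, 37)


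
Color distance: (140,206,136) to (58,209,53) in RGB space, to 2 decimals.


d = √[(R₁-R₂)² + (G₁-G₂)² + (B₁-B₂)²]
d = √[(140-58)² + (206-209)² + (136-53)²]
d = √[6724 + 9 + 6889]
d = √13622
d ≈ 116.71


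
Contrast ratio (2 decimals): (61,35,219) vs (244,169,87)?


Linearize each sRGB channel c=v/255: c/12.92 if c ≤ 0.04045 else ((c+0.055)/1.055)^2.4
L = 0.2126×R_lin + 0.7152×G_lin + 0.0722×B_lin
Color 1 (61,35,219):
  R=61: 61/255≈0.2392 > 0.04045 → ((0.2392+0.055)/1.055)^2.4 ≈ 0.04667
  G=35: 35/255≈0.1373 > 0.04045 → ((0.1373+0.055)/1.055)^2.4 ≈ 0.01681
  B=219: 219/255≈0.8588 > 0.04045 → ((0.8588+0.055)/1.055)^2.4 ≈ 0.70838
  L1 = 0.2126×0.04667 + 0.7152×0.01681 + 0.0722×0.70838 ≈ 0.07309
Color 2 (244,169,87):
  R=244: 244/255≈0.9569 > 0.04045 → ((0.9569+0.055)/1.055)^2.4 ≈ 0.90466
  G=169: 169/255≈0.6627 > 0.04045 → ((0.6627+0.055)/1.055)^2.4 ≈ 0.39676
  B=87: 87/255≈0.3412 > 0.04045 → ((0.3412+0.055)/1.055)^2.4 ≈ 0.09531
  L2 = 0.2126×0.90466 + 0.7152×0.39676 + 0.0722×0.09531 ≈ 0.48297
Lighter = 0.48297, Darker = 0.07309
Ratio = (L_lighter + 0.05) / (L_darker + 0.05)
Ratio = (0.48297 + 0.05) / (0.07309 + 0.05) = 0.53297 / 0.12309 ≈ 4.3301
Ratio ≈ 4.33:1


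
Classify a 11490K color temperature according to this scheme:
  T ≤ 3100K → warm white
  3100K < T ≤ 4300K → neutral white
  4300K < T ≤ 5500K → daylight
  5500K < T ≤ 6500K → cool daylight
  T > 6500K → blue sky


Temperature: 11490K
11490K > 6500K → blue sky
Classification: blue sky


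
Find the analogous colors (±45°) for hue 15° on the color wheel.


Base hue: 15°
Left analog: (15 - 45) mod 360 = 330°
Right analog: (15 + 45) mod 360 = 60°
Analogous hues = 330° and 60°


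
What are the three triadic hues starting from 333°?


Triadic: equally spaced at 120° intervals
H1 = 333°
H2 = (333 + 120) mod 360 = 93°
H3 = (333 + 240) mod 360 = 213°
Triadic = 333°, 93°, 213°


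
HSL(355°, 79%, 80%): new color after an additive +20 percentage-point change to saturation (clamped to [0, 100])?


Original S = 79%
Adjustment = +20 percentage points
New S = 79 + (20) = 99
Clamp to [0, 100] → 99
= HSL(355°, 99%, 80%)


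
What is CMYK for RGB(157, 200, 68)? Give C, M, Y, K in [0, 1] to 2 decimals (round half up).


R'=157/255≈0.6157, G'=200/255≈0.7843, B'=68/255≈0.2667
K = 1 - max(R',G',B') = 1 - 200/255 = 55/255 = 0.21568… → 0.22
(1-R'-K)/(1-K) simplifies to (max-R)/max with max = 200:
C = (200-157)/200 = 43/200 = 0.215 → 0.22
M = (200-200)/200 = 0/200 = 0 → 0.00
Y = (200-68)/200 = 132/200 = 0.66 → 0.66
= CMYK(0.22, 0.00, 0.66, 0.22)


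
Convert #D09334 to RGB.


D0 → 208 (R)
93 → 147 (G)
34 → 52 (B)
= RGB(208, 147, 52)


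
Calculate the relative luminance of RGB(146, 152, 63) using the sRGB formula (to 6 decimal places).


Linearize each channel (sRGB transfer function): c = v/255; c_lin = c/12.92 if c ≤ 0.04045, else ((c+0.055)/1.055)^2.4
  R: 146/255 ≈ 0.572549 > 0.04045 → ((0.572549+0.055)/1.055)^2.4 ≈ 0.287441
  G: 152/255 ≈ 0.596078 > 0.04045 → ((0.596078+0.055)/1.055)^2.4 ≈ 0.313989
  B: 63/255 ≈ 0.247059 > 0.04045 → ((0.247059+0.055)/1.055)^2.4 ≈ 0.049707
R_lin = 0.287441, G_lin = 0.313989, B_lin = 0.049707
L = 0.2126×R + 0.7152×G + 0.0722×B
L = 0.2126×0.287441 + 0.7152×0.313989 + 0.0722×0.049707
L ≈ 0.289263


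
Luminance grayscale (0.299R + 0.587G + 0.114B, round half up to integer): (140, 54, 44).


Gray = 0.299×R + 0.587×G + 0.114×B
Gray = 0.299×140 + 0.587×54 + 0.114×44
Gray = 41.860 + 31.698 + 5.016
Gray = 78.574 → round half up → 79
Gray = 79


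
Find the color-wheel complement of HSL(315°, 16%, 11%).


Complement = opposite side of color wheel = hue + 180°
H' = (315 + 180) mod 360 = 135°
S and L unchanged.
= HSL(135°, 16%, 11%)


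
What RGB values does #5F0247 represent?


5F → 95 (R)
02 → 2 (G)
47 → 71 (B)
= RGB(95, 2, 71)


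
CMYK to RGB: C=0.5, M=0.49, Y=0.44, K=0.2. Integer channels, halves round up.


R = 255 × (1-C) × (1-K) = 255 × 0.50 × 0.80 = 102
G = 255 × (1-M) × (1-K) = 255 × 0.51 × 0.80 = 104.04 → 104
B = 255 × (1-Y) × (1-K) = 255 × 0.56 × 0.80 = 114.24 → 114
= RGB(102, 104, 114)


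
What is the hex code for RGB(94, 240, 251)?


R = 94 → 5E (hex)
G = 240 → F0 (hex)
B = 251 → FB (hex)
Hex = #5EF0FB


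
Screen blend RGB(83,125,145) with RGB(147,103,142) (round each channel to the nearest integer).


Screen: C = 255 - (255-A)×(255-B)/255, rounded to nearest integer
R: 255 - (255-83)×(255-147)/255 = 255 - 18576/255 ≈ 255 - 72.847 = 182.153 → 182
G: 255 - (255-125)×(255-103)/255 = 255 - 19760/255 ≈ 255 - 77.490 = 177.510 → 178
B: 255 - (255-145)×(255-142)/255 = 255 - 12430/255 ≈ 255 - 48.745 = 206.255 → 206
= RGB(182, 178, 206)


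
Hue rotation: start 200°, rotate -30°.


New hue = (H + rotation) mod 360
New hue = (200 -30) mod 360
= 170 mod 360
= 170°


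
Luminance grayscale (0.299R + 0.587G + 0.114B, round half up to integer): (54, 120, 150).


Gray = 0.299×R + 0.587×G + 0.114×B
Gray = 0.299×54 + 0.587×120 + 0.114×150
Gray = 16.146 + 70.440 + 17.100
Gray = 103.686 → round half up → 104
Gray = 104


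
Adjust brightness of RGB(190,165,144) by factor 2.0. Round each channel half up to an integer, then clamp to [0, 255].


Multiply each channel by 2.0, round half up, clamp to [0, 255]
R: 190×2.0 = 380 → clamp → 255
G: 165×2.0 = 330 → clamp → 255
B: 144×2.0 = 288 → clamp → 255
= RGB(255, 255, 255)


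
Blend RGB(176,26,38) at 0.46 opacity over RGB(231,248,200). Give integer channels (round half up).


C = α×F + (1-α)×B, with 1-α = 0.54
R: 0.46×176 + 0.54×231 = 80.96 + 124.74 = 205.70 → 206
G: 0.46×26 + 0.54×248 = 11.96 + 133.92 = 145.88 → 146
B: 0.46×38 + 0.54×200 = 17.48 + 108.00 = 125.48 → 125
= RGB(206, 146, 125)


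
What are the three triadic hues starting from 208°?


Triadic: equally spaced at 120° intervals
H1 = 208°
H2 = (208 + 120) mod 360 = 328°
H3 = (208 + 240) mod 360 = 88°
Triadic = 208°, 328°, 88°


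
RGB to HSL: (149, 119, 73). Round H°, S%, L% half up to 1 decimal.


Normalize: R'=149/255≈0.5843, G'=119/255≈0.4667, B'=73/255≈0.2863
Max=149/255, Min=73/255, Δ=Max-Min=76/255
L = (Max+Min)/2 = (149+73)/510 = 222/510 = 0.43529… → L = 43.5%
L ≤ 0.5 → S = Δ/(Max+Min) = 76/(149+73) = 76/222 = 0.34234… → S = 34.2%
(the 1/255 factors cancel in S and H, so raw channel differences can be used)
Max is R' → H = 60 × (((G-B)/Δ) mod 6) = 60 × (((119-73)/76) mod 6)
  46/76 = 0.6052…
  H = 60 × 0.6052… = 36.315…° → H = 36.3°
= HSL(36.3°, 34.2%, 43.5%)


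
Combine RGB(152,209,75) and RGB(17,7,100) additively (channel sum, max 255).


Additive: each channel = min(255, C₁+C₂)
R: 152+17 = 169 → 169
G: 209+7 = 216 → 216
B: 75+100 = 175 → 175
= RGB(169, 216, 175)


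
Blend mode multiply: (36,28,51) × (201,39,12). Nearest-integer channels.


Multiply: C = A×B/255, rounded to nearest integer
R: 36×201/255 = 7236/255 ≈ 28.376 → 28
G: 28×39/255 = 1092/255 ≈ 4.282 → 4
B: 51×12/255 = 612/255 ≈ 2.400 → 2
= RGB(28, 4, 2)


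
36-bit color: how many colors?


Colors = 2^bits = 2^36
= 68,719,476,736 colors


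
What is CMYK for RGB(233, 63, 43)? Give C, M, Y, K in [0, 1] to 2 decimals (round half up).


R'=233/255≈0.9137, G'=63/255≈0.2471, B'=43/255≈0.1686
K = 1 - max(R',G',B') = 1 - 233/255 = 22/255 = 0.08627… → 0.09
(1-R'-K)/(1-K) simplifies to (max-R)/max with max = 233:
C = (233-233)/233 = 0/233 = 0 → 0.00
M = (233-63)/233 = 170/233 = 0.72961… → 0.73
Y = (233-43)/233 = 190/233 = 0.81545… → 0.82
= CMYK(0.00, 0.73, 0.82, 0.09)


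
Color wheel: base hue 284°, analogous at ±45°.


Base hue: 284°
Left analog: (284 - 45) mod 360 = 239°
Right analog: (284 + 45) mod 360 = 329°
Analogous hues = 239° and 329°


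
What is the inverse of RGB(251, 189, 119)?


Invert: (255-R, 255-G, 255-B)
R: 255-251 = 4
G: 255-189 = 66
B: 255-119 = 136
= RGB(4, 66, 136)


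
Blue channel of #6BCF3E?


Color: #6BCF3E
R = 6B = 107
G = CF = 207
B = 3E = 62
Blue = 62


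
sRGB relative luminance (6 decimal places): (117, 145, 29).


Linearize each channel (sRGB transfer function): c = v/255; c_lin = c/12.92 if c ≤ 0.04045, else ((c+0.055)/1.055)^2.4
  R: 117/255 ≈ 0.458824 > 0.04045 → ((0.458824+0.055)/1.055)^2.4 ≈ 0.177888
  G: 145/255 ≈ 0.568627 > 0.04045 → ((0.568627+0.055)/1.055)^2.4 ≈ 0.283149
  B: 29/255 ≈ 0.113725 > 0.04045 → ((0.113725+0.055)/1.055)^2.4 ≈ 0.012286
R_lin = 0.177888, G_lin = 0.283149, B_lin = 0.012286
L = 0.2126×R + 0.7152×G + 0.0722×B
L = 0.2126×0.177888 + 0.7152×0.283149 + 0.0722×0.012286
L ≈ 0.241214


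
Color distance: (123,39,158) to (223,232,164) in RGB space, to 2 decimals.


d = √[(R₁-R₂)² + (G₁-G₂)² + (B₁-B₂)²]
d = √[(123-223)² + (39-232)² + (158-164)²]
d = √[10000 + 37249 + 36]
d = √47285
d ≈ 217.45


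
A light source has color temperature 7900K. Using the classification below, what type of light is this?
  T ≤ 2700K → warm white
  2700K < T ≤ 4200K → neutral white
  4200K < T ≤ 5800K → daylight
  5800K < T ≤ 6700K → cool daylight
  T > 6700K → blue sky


Temperature: 7900K
7900K > 6700K → blue sky
Classification: blue sky


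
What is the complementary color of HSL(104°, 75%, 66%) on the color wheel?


Complement = opposite side of color wheel = hue + 180°
H' = (104 + 180) mod 360 = 284°
S and L unchanged.
= HSL(284°, 75%, 66%)


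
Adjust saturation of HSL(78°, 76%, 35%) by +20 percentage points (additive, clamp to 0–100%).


Original S = 76%
Adjustment = +20 percentage points
New S = 76 + (20) = 96
Clamp to [0, 100] → 96
= HSL(78°, 96%, 35%)


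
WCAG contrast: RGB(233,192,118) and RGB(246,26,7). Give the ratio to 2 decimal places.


Linearize each sRGB channel c=v/255: c/12.92 if c ≤ 0.04045 else ((c+0.055)/1.055)^2.4
L = 0.2126×R_lin + 0.7152×G_lin + 0.0722×B_lin
Color 1 (233,192,118):
  R=233: 233/255≈0.9137 > 0.04045 → ((0.9137+0.055)/1.055)^2.4 ≈ 0.81485
  G=192: 192/255≈0.7529 > 0.04045 → ((0.7529+0.055)/1.055)^2.4 ≈ 0.52712
  B=118: 118/255≈0.4627 > 0.04045 → ((0.4627+0.055)/1.055)^2.4 ≈ 0.18116
  L1 = 0.2126×0.81485 + 0.7152×0.52712 + 0.0722×0.18116 ≈ 0.56331
Color 2 (246,26,7):
  R=246: 246/255≈0.9647 > 0.04045 → ((0.9647+0.055)/1.055)^2.4 ≈ 0.92158
  G=26: 26/255≈0.1020 > 0.04045 → ((0.1020+0.055)/1.055)^2.4 ≈ 0.01033
  B=7: 7/255≈0.0275 ≤ 0.04045 → 0.0275/12.92 ≈ 0.00212
  L2 = 0.2126×0.92158 + 0.7152×0.01033 + 0.0722×0.00212 ≈ 0.20347
Lighter = 0.56331, Darker = 0.20347
Ratio = (L_lighter + 0.05) / (L_darker + 0.05)
Ratio = (0.56331 + 0.05) / (0.20347 + 0.05) = 0.61331 / 0.25347 ≈ 2.4197
Ratio ≈ 2.42:1


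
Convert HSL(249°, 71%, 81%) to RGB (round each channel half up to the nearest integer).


H=249°, S=0.71, L=0.81
C = (1-|2L-1|)×S = (1-|0.62|)×0.71 = 0.2698
H' = H/60 = 249/60 ≈ 4.1500; X = C×(1-|H' mod 2 - 1|) = 0.04047
m = L - C/2 = 0.81 - 0.1349 = 0.6751
Sector ⌊H'⌋ = 4 → (R',G',B') = (0.04047, 0.0, 0.2698)
RGB = ((R'+m)×255, (G'+m)×255, (B'+m)×255) = (182.47035, 172.1505, 240.9495)
Round half up → RGB(182, 172, 241)


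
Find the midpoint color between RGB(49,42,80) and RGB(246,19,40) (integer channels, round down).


Midpoint: each channel = ⌊(C₁+C₂)/2⌋
R: ⌊(49+246)/2⌋ = 147
G: ⌊(42+19)/2⌋ = 30
B: ⌊(80+40)/2⌋ = 60
= RGB(147, 30, 60)


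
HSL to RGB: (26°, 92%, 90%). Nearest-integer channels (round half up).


H=26°, S=0.92, L=0.90
C = (1-|2L-1|)×S = (1-|0.80|)×0.92 = 0.184
H' = H/60 = 26/60 ≈ 0.4333; X = C×(1-|H' mod 2 - 1|) ≈ 0.0797
m = L - C/2 = 0.90 - 0.092 = 0.808
Sector ⌊H'⌋ = 0 → (R',G',B') = (0.184, ≈0.0797, 0.0)
RGB = ((R'+m)×255, (G'+m)×255, (B'+m)×255) = (252.96, 226.372, 206.04)
Round half up → RGB(253, 226, 206)


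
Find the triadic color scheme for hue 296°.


Triadic: equally spaced at 120° intervals
H1 = 296°
H2 = (296 + 120) mod 360 = 56°
H3 = (296 + 240) mod 360 = 176°
Triadic = 296°, 56°, 176°


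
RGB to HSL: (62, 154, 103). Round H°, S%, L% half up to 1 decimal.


Normalize: R'=62/255≈0.2431, G'=154/255≈0.6039, B'=103/255≈0.4039
Max=154/255, Min=62/255, Δ=Max-Min=92/255
L = (Max+Min)/2 = (154+62)/510 = 216/510 = 0.42352… → L = 42.4%
L ≤ 0.5 → S = Δ/(Max+Min) = 92/(154+62) = 92/216 = 0.42592… → S = 42.6%
(the 1/255 factors cancel in S and H, so raw channel differences can be used)
Max is G' → H = 60 × ((B-R)/Δ + 2) = 60 × ((103-62)/92 + 2)
  41/92 + 2 = 0.4456… + 2 = 2.4456…
  H = 60 × 2.4456… = 146.739…° → H = 146.7°
= HSL(146.7°, 42.6%, 42.4%)


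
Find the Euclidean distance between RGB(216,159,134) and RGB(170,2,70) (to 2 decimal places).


d = √[(R₁-R₂)² + (G₁-G₂)² + (B₁-B₂)²]
d = √[(216-170)² + (159-2)² + (134-70)²]
d = √[2116 + 24649 + 4096]
d = √30861
d ≈ 175.67


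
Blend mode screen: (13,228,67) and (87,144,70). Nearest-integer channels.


Screen: C = 255 - (255-A)×(255-B)/255, rounded to nearest integer
R: 255 - (255-13)×(255-87)/255 = 255 - 40656/255 ≈ 255 - 159.435 = 95.565 → 96
G: 255 - (255-228)×(255-144)/255 = 255 - 2997/255 ≈ 255 - 11.753 = 243.247 → 243
B: 255 - (255-67)×(255-70)/255 = 255 - 34780/255 ≈ 255 - 136.392 = 118.608 → 119
= RGB(96, 243, 119)


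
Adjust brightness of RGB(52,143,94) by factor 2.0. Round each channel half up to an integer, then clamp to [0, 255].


Multiply each channel by 2.0, round half up, clamp to [0, 255]
R: 52×2.0 = 104
G: 143×2.0 = 286 → clamp → 255
B: 94×2.0 = 188
= RGB(104, 255, 188)


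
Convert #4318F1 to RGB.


43 → 67 (R)
18 → 24 (G)
F1 → 241 (B)
= RGB(67, 24, 241)


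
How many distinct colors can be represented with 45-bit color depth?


Colors = 2^bits = 2^45
= 35,184,372,088,832 colors


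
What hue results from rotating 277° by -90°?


New hue = (H + rotation) mod 360
New hue = (277 -90) mod 360
= 187 mod 360
= 187°


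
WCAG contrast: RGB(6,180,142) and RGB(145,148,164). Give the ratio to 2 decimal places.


Linearize each sRGB channel c=v/255: c/12.92 if c ≤ 0.04045 else ((c+0.055)/1.055)^2.4
L = 0.2126×R_lin + 0.7152×G_lin + 0.0722×B_lin
Color 1 (6,180,142):
  R=6: 6/255≈0.0235 ≤ 0.04045 → 0.0235/12.92 ≈ 0.00182
  G=180: 180/255≈0.7059 > 0.04045 → ((0.7059+0.055)/1.055)^2.4 ≈ 0.45641
  B=142: 142/255≈0.5569 > 0.04045 → ((0.5569+0.055)/1.055)^2.4 ≈ 0.27050
  L1 = 0.2126×0.00182 + 0.7152×0.45641 + 0.0722×0.27050 ≈ 0.34634
Color 2 (145,148,164):
  R=145: 145/255≈0.5686 > 0.04045 → ((0.5686+0.055)/1.055)^2.4 ≈ 0.28315
  G=148: 148/255≈0.5804 > 0.04045 → ((0.5804+0.055)/1.055)^2.4 ≈ 0.29614
  B=164: 164/255≈0.6431 > 0.04045 → ((0.6431+0.055)/1.055)^2.4 ≈ 0.37124
  L2 = 0.2126×0.28315 + 0.7152×0.29614 + 0.0722×0.37124 ≈ 0.29880
Lighter = 0.34634, Darker = 0.29880
Ratio = (L_lighter + 0.05) / (L_darker + 0.05)
Ratio = (0.34634 + 0.05) / (0.29880 + 0.05) = 0.39634 / 0.34880 ≈ 1.1363
Ratio ≈ 1.14:1


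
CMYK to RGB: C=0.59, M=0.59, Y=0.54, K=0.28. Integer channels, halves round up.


R = 255 × (1-C) × (1-K) = 255 × 0.41 × 0.72 = 75.276 → 75
G = 255 × (1-M) × (1-K) = 255 × 0.41 × 0.72 = 75.276 → 75
B = 255 × (1-Y) × (1-K) = 255 × 0.46 × 0.72 = 84.456 → 84
= RGB(75, 75, 84)


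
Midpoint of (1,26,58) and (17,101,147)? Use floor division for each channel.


Midpoint: each channel = ⌊(C₁+C₂)/2⌋
R: ⌊(1+17)/2⌋ = 9
G: ⌊(26+101)/2⌋ = 63
B: ⌊(58+147)/2⌋ = 102
= RGB(9, 63, 102)


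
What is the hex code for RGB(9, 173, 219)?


R = 9 → 09 (hex)
G = 173 → AD (hex)
B = 219 → DB (hex)
Hex = #09ADDB


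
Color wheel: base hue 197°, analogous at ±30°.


Base hue: 197°
Left analog: (197 - 30) mod 360 = 167°
Right analog: (197 + 30) mod 360 = 227°
Analogous hues = 167° and 227°


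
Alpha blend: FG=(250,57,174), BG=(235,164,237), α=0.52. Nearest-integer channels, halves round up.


C = α×F + (1-α)×B, with 1-α = 0.48
R: 0.52×250 + 0.48×235 = 130.00 + 112.80 = 242.80 → 243
G: 0.52×57 + 0.48×164 = 29.64 + 78.72 = 108.36 → 108
B: 0.52×174 + 0.48×237 = 90.48 + 113.76 = 204.24 → 204
= RGB(243, 108, 204)


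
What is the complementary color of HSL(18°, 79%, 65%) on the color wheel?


Complement = opposite side of color wheel = hue + 180°
H' = (18 + 180) mod 360 = 198°
S and L unchanged.
= HSL(198°, 79%, 65%)


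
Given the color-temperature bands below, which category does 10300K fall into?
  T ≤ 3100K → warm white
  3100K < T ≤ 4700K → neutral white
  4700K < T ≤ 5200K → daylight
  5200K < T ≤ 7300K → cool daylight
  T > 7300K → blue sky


Temperature: 10300K
10300K > 7300K → blue sky
Classification: blue sky


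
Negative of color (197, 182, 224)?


Invert: (255-R, 255-G, 255-B)
R: 255-197 = 58
G: 255-182 = 73
B: 255-224 = 31
= RGB(58, 73, 31)


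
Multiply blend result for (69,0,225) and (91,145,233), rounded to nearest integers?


Multiply: C = A×B/255, rounded to nearest integer
R: 69×91/255 = 6279/255 ≈ 24.624 → 25
G: 0×145/255 = 0/255 ≈ 0.000 → 0
B: 225×233/255 = 52425/255 ≈ 205.588 → 206
= RGB(25, 0, 206)


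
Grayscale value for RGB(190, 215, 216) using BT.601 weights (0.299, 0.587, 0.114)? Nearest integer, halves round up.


Gray = 0.299×R + 0.587×G + 0.114×B
Gray = 0.299×190 + 0.587×215 + 0.114×216
Gray = 56.810 + 126.205 + 24.624
Gray = 207.639 → round half up → 208
Gray = 208


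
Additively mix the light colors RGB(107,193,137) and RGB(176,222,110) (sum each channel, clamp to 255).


Additive: each channel = min(255, C₁+C₂)
R: 107+176 = 283 → 255
G: 193+222 = 415 → 255
B: 137+110 = 247 → 247
= RGB(255, 255, 247)


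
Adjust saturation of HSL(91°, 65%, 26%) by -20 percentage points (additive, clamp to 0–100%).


Original S = 65%
Adjustment = -20 percentage points
New S = 65 + (-20) = 45
Clamp to [0, 100] → 45
= HSL(91°, 45%, 26%)


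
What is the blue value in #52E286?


Color: #52E286
R = 52 = 82
G = E2 = 226
B = 86 = 134
Blue = 134


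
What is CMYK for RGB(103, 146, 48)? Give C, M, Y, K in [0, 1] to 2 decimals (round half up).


R'=103/255≈0.4039, G'=146/255≈0.5725, B'=48/255≈0.1882
K = 1 - max(R',G',B') = 1 - 146/255 = 109/255 = 0.42745… → 0.43
(1-R'-K)/(1-K) simplifies to (max-R)/max with max = 146:
C = (146-103)/146 = 43/146 = 0.29452… → 0.29
M = (146-146)/146 = 0/146 = 0 → 0.00
Y = (146-48)/146 = 98/146 = 0.67123… → 0.67
= CMYK(0.29, 0.00, 0.67, 0.43)


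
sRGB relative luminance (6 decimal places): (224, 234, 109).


Linearize each channel (sRGB transfer function): c = v/255; c_lin = c/12.92 if c ≤ 0.04045, else ((c+0.055)/1.055)^2.4
  R: 224/255 ≈ 0.878431 > 0.04045 → ((0.878431+0.055)/1.055)^2.4 ≈ 0.745404
  G: 234/255 ≈ 0.917647 > 0.04045 → ((0.917647+0.055)/1.055)^2.4 ≈ 0.822786
  B: 109/255 ≈ 0.427451 > 0.04045 → ((0.427451+0.055)/1.055)^2.4 ≈ 0.152926
R_lin = 0.745404, G_lin = 0.822786, B_lin = 0.152926
L = 0.2126×R + 0.7152×G + 0.0722×B
L = 0.2126×0.745404 + 0.7152×0.822786 + 0.0722×0.152926
L ≈ 0.757971


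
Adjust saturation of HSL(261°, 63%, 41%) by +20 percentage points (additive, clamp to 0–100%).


Original S = 63%
Adjustment = +20 percentage points
New S = 63 + (20) = 83
Clamp to [0, 100] → 83
= HSL(261°, 83%, 41%)


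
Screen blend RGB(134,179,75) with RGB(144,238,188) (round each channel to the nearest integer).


Screen: C = 255 - (255-A)×(255-B)/255, rounded to nearest integer
R: 255 - (255-134)×(255-144)/255 = 255 - 13431/255 ≈ 255 - 52.671 = 202.329 → 202
G: 255 - (255-179)×(255-238)/255 = 255 - 1292/255 ≈ 255 - 5.067 = 249.933 → 250
B: 255 - (255-75)×(255-188)/255 = 255 - 12060/255 ≈ 255 - 47.294 = 207.706 → 208
= RGB(202, 250, 208)


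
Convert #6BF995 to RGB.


6B → 107 (R)
F9 → 249 (G)
95 → 149 (B)
= RGB(107, 249, 149)


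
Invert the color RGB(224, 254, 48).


Invert: (255-R, 255-G, 255-B)
R: 255-224 = 31
G: 255-254 = 1
B: 255-48 = 207
= RGB(31, 1, 207)


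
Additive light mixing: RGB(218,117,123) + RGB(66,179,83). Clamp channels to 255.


Additive: each channel = min(255, C₁+C₂)
R: 218+66 = 284 → 255
G: 117+179 = 296 → 255
B: 123+83 = 206 → 206
= RGB(255, 255, 206)


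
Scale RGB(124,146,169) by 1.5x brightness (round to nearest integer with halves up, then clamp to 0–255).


Multiply each channel by 1.5, round half up, clamp to [0, 255]
R: 124×1.5 = 186
G: 146×1.5 = 219
B: 169×1.5 = 253.5 → round → 254
= RGB(186, 219, 254)


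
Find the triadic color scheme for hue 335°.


Triadic: equally spaced at 120° intervals
H1 = 335°
H2 = (335 + 120) mod 360 = 95°
H3 = (335 + 240) mod 360 = 215°
Triadic = 335°, 95°, 215°


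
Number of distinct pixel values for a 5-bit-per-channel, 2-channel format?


Total bits = 5 bits/channel × 2 channels = 10 bits
Distinct pixel values = 2^10
= 1,024 pixel values


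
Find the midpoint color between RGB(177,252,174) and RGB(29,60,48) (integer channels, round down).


Midpoint: each channel = ⌊(C₁+C₂)/2⌋
R: ⌊(177+29)/2⌋ = 103
G: ⌊(252+60)/2⌋ = 156
B: ⌊(174+48)/2⌋ = 111
= RGB(103, 156, 111)


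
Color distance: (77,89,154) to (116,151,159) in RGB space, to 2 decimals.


d = √[(R₁-R₂)² + (G₁-G₂)² + (B₁-B₂)²]
d = √[(77-116)² + (89-151)² + (154-159)²]
d = √[1521 + 3844 + 25]
d = √5390
d ≈ 73.42


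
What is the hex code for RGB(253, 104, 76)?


R = 253 → FD (hex)
G = 104 → 68 (hex)
B = 76 → 4C (hex)
Hex = #FD684C


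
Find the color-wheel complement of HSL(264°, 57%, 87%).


Complement = opposite side of color wheel = hue + 180°
H' = (264 + 180) mod 360 = 84°
S and L unchanged.
= HSL(84°, 57%, 87%)


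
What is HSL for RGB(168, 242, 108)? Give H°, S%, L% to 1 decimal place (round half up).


Normalize: R'=168/255≈0.6588, G'=242/255≈0.9490, B'=108/255≈0.4235
Max=242/255, Min=108/255, Δ=Max-Min=134/255
L = (Max+Min)/2 = (242+108)/510 = 350/510 = 0.68627… → L = 68.6%
L > 0.5 → S = Δ/(2-Max-Min) = 134/(510-242-108) = 134/160 = 0.8375 → S = 83.8%
(the 1/255 factors cancel in S and H, so raw channel differences can be used)
Max is G' → H = 60 × ((B-R)/Δ + 2) = 60 × ((108-168)/134 + 2)
  -60/134 + 2 = -0.4477… + 2 = 1.5522…
  H = 60 × 1.5522… = 93.134…° → H = 93.1°
= HSL(93.1°, 83.8%, 68.6%)


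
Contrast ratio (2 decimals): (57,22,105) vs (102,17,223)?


Linearize each sRGB channel c=v/255: c/12.92 if c ≤ 0.04045 else ((c+0.055)/1.055)^2.4
L = 0.2126×R_lin + 0.7152×G_lin + 0.0722×B_lin
Color 1 (57,22,105):
  R=57: 57/255≈0.2235 > 0.04045 → ((0.2235+0.055)/1.055)^2.4 ≈ 0.04092
  G=22: 22/255≈0.0863 > 0.04045 → ((0.0863+0.055)/1.055)^2.4 ≈ 0.00802
  B=105: 105/255≈0.4118 > 0.04045 → ((0.4118+0.055)/1.055)^2.4 ≈ 0.14126
  L1 = 0.2126×0.04092 + 0.7152×0.00802 + 0.0722×0.14126 ≈ 0.02464
Color 2 (102,17,223):
  R=102: 102/255≈0.4000 > 0.04045 → ((0.4000+0.055)/1.055)^2.4 ≈ 0.13287
  G=17: 17/255≈0.0667 > 0.04045 → ((0.0667+0.055)/1.055)^2.4 ≈ 0.00561
  B=223: 223/255≈0.8745 > 0.04045 → ((0.8745+0.055)/1.055)^2.4 ≈ 0.73791
  L2 = 0.2126×0.13287 + 0.7152×0.00561 + 0.0722×0.73791 ≈ 0.08553
Lighter = 0.08553, Darker = 0.02464
Ratio = (L_lighter + 0.05) / (L_darker + 0.05)
Ratio = (0.08553 + 0.05) / (0.02464 + 0.05) = 0.13553 / 0.07464 ≈ 1.8159
Ratio ≈ 1.82:1


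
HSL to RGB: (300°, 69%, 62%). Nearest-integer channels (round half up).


H=300°, S=0.69, L=0.62
C = (1-|2L-1|)×S = (1-|0.24|)×0.69 = 0.5244
H' = H/60 = 300/60 ≈ 5.0000; X = C×(1-|H' mod 2 - 1|) = 0.5244
m = L - C/2 = 0.62 - 0.2622 = 0.3578
Sector ⌊H'⌋ = 5 → (R',G',B') = (0.5244, 0.0, 0.5244)
RGB = ((R'+m)×255, (G'+m)×255, (B'+m)×255) = (224.961, 91.239, 224.961)
Round half up → RGB(225, 91, 225)


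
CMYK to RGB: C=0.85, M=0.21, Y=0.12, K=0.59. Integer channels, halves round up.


R = 255 × (1-C) × (1-K) = 255 × 0.15 × 0.41 = 15.6825 → 16
G = 255 × (1-M) × (1-K) = 255 × 0.79 × 0.41 = 82.5945 → 83
B = 255 × (1-Y) × (1-K) = 255 × 0.88 × 0.41 = 92.004 → 92
= RGB(16, 83, 92)


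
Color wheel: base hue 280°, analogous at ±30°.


Base hue: 280°
Left analog: (280 - 30) mod 360 = 250°
Right analog: (280 + 30) mod 360 = 310°
Analogous hues = 250° and 310°


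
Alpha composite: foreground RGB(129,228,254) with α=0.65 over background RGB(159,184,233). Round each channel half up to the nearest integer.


C = α×F + (1-α)×B, with 1-α = 0.35
R: 0.65×129 + 0.35×159 = 83.85 + 55.65 = 139.50 → 140
G: 0.65×228 + 0.35×184 = 148.20 + 64.40 = 212.60 → 213
B: 0.65×254 + 0.35×233 = 165.10 + 81.55 = 246.65 → 247
= RGB(140, 213, 247)


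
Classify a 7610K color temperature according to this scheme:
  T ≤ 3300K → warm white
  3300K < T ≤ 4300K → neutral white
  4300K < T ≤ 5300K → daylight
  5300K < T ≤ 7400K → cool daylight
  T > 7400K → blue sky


Temperature: 7610K
7610K > 7400K → blue sky
Classification: blue sky


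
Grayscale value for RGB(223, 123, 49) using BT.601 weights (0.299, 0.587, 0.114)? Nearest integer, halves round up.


Gray = 0.299×R + 0.587×G + 0.114×B
Gray = 0.299×223 + 0.587×123 + 0.114×49
Gray = 66.677 + 72.201 + 5.586
Gray = 144.464 → round half up → 144
Gray = 144


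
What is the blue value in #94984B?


Color: #94984B
R = 94 = 148
G = 98 = 152
B = 4B = 75
Blue = 75


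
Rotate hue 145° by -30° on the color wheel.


New hue = (H + rotation) mod 360
New hue = (145 -30) mod 360
= 115 mod 360
= 115°


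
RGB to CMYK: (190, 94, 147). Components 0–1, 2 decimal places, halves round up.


R'=190/255≈0.7451, G'=94/255≈0.3686, B'=147/255≈0.5765
K = 1 - max(R',G',B') = 1 - 190/255 = 65/255 = 0.25490… → 0.25
(1-R'-K)/(1-K) simplifies to (max-R)/max with max = 190:
C = (190-190)/190 = 0/190 = 0 → 0.00
M = (190-94)/190 = 96/190 = 0.50526… → 0.51
Y = (190-147)/190 = 43/190 = 0.22631… → 0.23
= CMYK(0.00, 0.51, 0.23, 0.25)


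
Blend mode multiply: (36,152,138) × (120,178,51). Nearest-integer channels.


Multiply: C = A×B/255, rounded to nearest integer
R: 36×120/255 = 4320/255 ≈ 16.941 → 17
G: 152×178/255 = 27056/255 ≈ 106.102 → 106
B: 138×51/255 = 7038/255 ≈ 27.600 → 28
= RGB(17, 106, 28)


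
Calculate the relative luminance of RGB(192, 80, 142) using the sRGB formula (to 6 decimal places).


Linearize each channel (sRGB transfer function): c = v/255; c_lin = c/12.92 if c ≤ 0.04045, else ((c+0.055)/1.055)^2.4
  R: 192/255 ≈ 0.752941 > 0.04045 → ((0.752941+0.055)/1.055)^2.4 ≈ 0.527115
  G: 80/255 ≈ 0.313725 > 0.04045 → ((0.313725+0.055)/1.055)^2.4 ≈ 0.080220
  B: 142/255 ≈ 0.556863 > 0.04045 → ((0.556863+0.055)/1.055)^2.4 ≈ 0.270498
R_lin = 0.527115, G_lin = 0.080220, B_lin = 0.270498
L = 0.2126×R + 0.7152×G + 0.0722×B
L = 0.2126×0.527115 + 0.7152×0.080220 + 0.0722×0.270498
L ≈ 0.188968


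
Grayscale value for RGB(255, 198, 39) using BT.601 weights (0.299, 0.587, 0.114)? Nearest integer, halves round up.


Gray = 0.299×R + 0.587×G + 0.114×B
Gray = 0.299×255 + 0.587×198 + 0.114×39
Gray = 76.245 + 116.226 + 4.446
Gray = 196.917 → round half up → 197
Gray = 197


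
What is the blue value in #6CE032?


Color: #6CE032
R = 6C = 108
G = E0 = 224
B = 32 = 50
Blue = 50


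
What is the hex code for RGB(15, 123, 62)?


R = 15 → 0F (hex)
G = 123 → 7B (hex)
B = 62 → 3E (hex)
Hex = #0F7B3E


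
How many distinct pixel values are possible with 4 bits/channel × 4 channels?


Total bits = 4 bits/channel × 4 channels = 16 bits
Distinct pixel values = 2^16
= 65,536 pixel values


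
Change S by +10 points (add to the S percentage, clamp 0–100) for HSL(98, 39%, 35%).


Original S = 39%
Adjustment = +10 percentage points
New S = 39 + (10) = 49
Clamp to [0, 100] → 49
= HSL(98°, 49%, 35%)


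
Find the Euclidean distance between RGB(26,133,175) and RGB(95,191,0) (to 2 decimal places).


d = √[(R₁-R₂)² + (G₁-G₂)² + (B₁-B₂)²]
d = √[(26-95)² + (133-191)² + (175-0)²]
d = √[4761 + 3364 + 30625]
d = √38750
d ≈ 196.85


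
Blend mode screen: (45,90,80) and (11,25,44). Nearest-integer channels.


Screen: C = 255 - (255-A)×(255-B)/255, rounded to nearest integer
R: 255 - (255-45)×(255-11)/255 = 255 - 51240/255 ≈ 255 - 200.941 = 54.059 → 54
G: 255 - (255-90)×(255-25)/255 = 255 - 37950/255 ≈ 255 - 148.824 = 106.176 → 106
B: 255 - (255-80)×(255-44)/255 = 255 - 36925/255 ≈ 255 - 144.804 = 110.196 → 110
= RGB(54, 106, 110)


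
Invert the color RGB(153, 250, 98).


Invert: (255-R, 255-G, 255-B)
R: 255-153 = 102
G: 255-250 = 5
B: 255-98 = 157
= RGB(102, 5, 157)


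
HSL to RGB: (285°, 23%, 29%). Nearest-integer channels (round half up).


H=285°, S=0.23, L=0.29
C = (1-|2L-1|)×S = (1-|-0.42|)×0.23 = 0.1334
H' = H/60 = 285/60 ≈ 4.7500; X = C×(1-|H' mod 2 - 1|) = 0.10005
m = L - C/2 = 0.29 - 0.0667 = 0.2233
Sector ⌊H'⌋ = 4 → (R',G',B') = (0.10005, 0.0, 0.1334)
RGB = ((R'+m)×255, (G'+m)×255, (B'+m)×255) = (82.45425, 56.9415, 90.9585)
Round half up → RGB(82, 57, 91)


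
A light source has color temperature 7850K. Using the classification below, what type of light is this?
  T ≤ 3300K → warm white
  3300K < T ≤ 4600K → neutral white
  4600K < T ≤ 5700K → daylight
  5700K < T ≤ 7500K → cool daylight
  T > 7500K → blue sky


Temperature: 7850K
7850K > 7500K → blue sky
Classification: blue sky


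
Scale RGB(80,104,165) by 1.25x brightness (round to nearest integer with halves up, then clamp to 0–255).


Multiply each channel by 1.25, round half up, clamp to [0, 255]
R: 80×1.25 = 100
G: 104×1.25 = 130
B: 165×1.25 = 206.25 → round → 206
= RGB(100, 130, 206)


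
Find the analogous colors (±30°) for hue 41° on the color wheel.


Base hue: 41°
Left analog: (41 - 30) mod 360 = 11°
Right analog: (41 + 30) mod 360 = 71°
Analogous hues = 11° and 71°


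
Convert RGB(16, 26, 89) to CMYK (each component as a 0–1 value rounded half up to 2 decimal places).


R'=16/255≈0.0627, G'=26/255≈0.1020, B'=89/255≈0.3490
K = 1 - max(R',G',B') = 1 - 89/255 = 166/255 = 0.65098… → 0.65
(1-R'-K)/(1-K) simplifies to (max-R)/max with max = 89:
C = (89-16)/89 = 73/89 = 0.82022… → 0.82
M = (89-26)/89 = 63/89 = 0.70786… → 0.71
Y = (89-89)/89 = 0/89 = 0 → 0.00
= CMYK(0.82, 0.71, 0.00, 0.65)


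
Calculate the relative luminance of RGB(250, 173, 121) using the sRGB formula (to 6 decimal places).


Linearize each channel (sRGB transfer function): c = v/255; c_lin = c/12.92 if c ≤ 0.04045, else ((c+0.055)/1.055)^2.4
  R: 250/255 ≈ 0.980392 > 0.04045 → ((0.980392+0.055)/1.055)^2.4 ≈ 0.955973
  G: 173/255 ≈ 0.678431 > 0.04045 → ((0.678431+0.055)/1.055)^2.4 ≈ 0.417885
  B: 121/255 ≈ 0.474510 > 0.04045 → ((0.474510+0.055)/1.055)^2.4 ≈ 0.191202
R_lin = 0.955973, G_lin = 0.417885, B_lin = 0.191202
L = 0.2126×R + 0.7152×G + 0.0722×B
L = 0.2126×0.955973 + 0.7152×0.417885 + 0.0722×0.191202
L ≈ 0.515916


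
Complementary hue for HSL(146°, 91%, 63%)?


Complement = opposite side of color wheel = hue + 180°
H' = (146 + 180) mod 360 = 326°
S and L unchanged.
= HSL(326°, 91%, 63%)


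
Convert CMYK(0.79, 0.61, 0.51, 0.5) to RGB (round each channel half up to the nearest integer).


R = 255 × (1-C) × (1-K) = 255 × 0.21 × 0.50 = 26.775 → 27
G = 255 × (1-M) × (1-K) = 255 × 0.39 × 0.50 = 49.725 → 50
B = 255 × (1-Y) × (1-K) = 255 × 0.49 × 0.50 = 62.475 → 62
= RGB(27, 50, 62)


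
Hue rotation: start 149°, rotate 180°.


New hue = (H + rotation) mod 360
New hue = (149 + 180) mod 360
= 329 mod 360
= 329°


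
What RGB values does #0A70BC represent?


0A → 10 (R)
70 → 112 (G)
BC → 188 (B)
= RGB(10, 112, 188)


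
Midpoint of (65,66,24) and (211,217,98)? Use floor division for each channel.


Midpoint: each channel = ⌊(C₁+C₂)/2⌋
R: ⌊(65+211)/2⌋ = 138
G: ⌊(66+217)/2⌋ = 141
B: ⌊(24+98)/2⌋ = 61
= RGB(138, 141, 61)


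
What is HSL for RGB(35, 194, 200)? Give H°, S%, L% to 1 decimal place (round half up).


Normalize: R'=35/255≈0.1373, G'=194/255≈0.7608, B'=200/255≈0.7843
Max=200/255, Min=35/255, Δ=Max-Min=165/255
L = (Max+Min)/2 = (200+35)/510 = 235/510 = 0.46078… → L = 46.1%
L ≤ 0.5 → S = Δ/(Max+Min) = 165/(200+35) = 165/235 = 0.70212… → S = 70.2%
(the 1/255 factors cancel in S and H, so raw channel differences can be used)
Max is B' → H = 60 × ((R-G)/Δ + 4) = 60 × ((35-194)/165 + 4)
  -159/165 + 4 = -0.9636… + 4 = 3.0363…
  H = 60 × 3.0363… = 182.181…° → H = 182.2°
= HSL(182.2°, 70.2%, 46.1%)


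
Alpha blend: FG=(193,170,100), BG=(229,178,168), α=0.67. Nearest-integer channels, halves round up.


C = α×F + (1-α)×B, with 1-α = 0.33
R: 0.67×193 + 0.33×229 = 129.31 + 75.57 = 204.88 → 205
G: 0.67×170 + 0.33×178 = 113.90 + 58.74 = 172.64 → 173
B: 0.67×100 + 0.33×168 = 67.00 + 55.44 = 122.44 → 122
= RGB(205, 173, 122)


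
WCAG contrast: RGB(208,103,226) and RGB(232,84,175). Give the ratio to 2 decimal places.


Linearize each sRGB channel c=v/255: c/12.92 if c ≤ 0.04045 else ((c+0.055)/1.055)^2.4
L = 0.2126×R_lin + 0.7152×G_lin + 0.0722×B_lin
Color 1 (208,103,226):
  R=208: 208/255≈0.8157 > 0.04045 → ((0.8157+0.055)/1.055)^2.4 ≈ 0.63076
  G=103: 103/255≈0.4039 > 0.04045 → ((0.4039+0.055)/1.055)^2.4 ≈ 0.13563
  B=226: 226/255≈0.8863 > 0.04045 → ((0.8863+0.055)/1.055)^2.4 ≈ 0.76052
  L1 = 0.2126×0.63076 + 0.7152×0.13563 + 0.0722×0.76052 ≈ 0.28601
Color 2 (232,84,175):
  R=232: 232/255≈0.9098 > 0.04045 → ((0.9098+0.055)/1.055)^2.4 ≈ 0.80695
  G=84: 84/255≈0.3294 > 0.04045 → ((0.3294+0.055)/1.055)^2.4 ≈ 0.08866
  B=175: 175/255≈0.6863 > 0.04045 → ((0.6863+0.055)/1.055)^2.4 ≈ 0.42869
  L2 = 0.2126×0.80695 + 0.7152×0.08866 + 0.0722×0.42869 ≈ 0.26592
Lighter = 0.28601, Darker = 0.26592
Ratio = (L_lighter + 0.05) / (L_darker + 0.05)
Ratio = (0.28601 + 0.05) / (0.26592 + 0.05) = 0.33601 / 0.31592 ≈ 1.0636
Ratio ≈ 1.06:1


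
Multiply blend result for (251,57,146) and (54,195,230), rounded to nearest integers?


Multiply: C = A×B/255, rounded to nearest integer
R: 251×54/255 = 13554/255 ≈ 53.153 → 53
G: 57×195/255 = 11115/255 ≈ 43.588 → 44
B: 146×230/255 = 33580/255 ≈ 131.686 → 132
= RGB(53, 44, 132)


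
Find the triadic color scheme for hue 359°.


Triadic: equally spaced at 120° intervals
H1 = 359°
H2 = (359 + 120) mod 360 = 119°
H3 = (359 + 240) mod 360 = 239°
Triadic = 359°, 119°, 239°


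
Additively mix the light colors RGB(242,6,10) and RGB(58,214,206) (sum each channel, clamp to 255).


Additive: each channel = min(255, C₁+C₂)
R: 242+58 = 300 → 255
G: 6+214 = 220 → 220
B: 10+206 = 216 → 216
= RGB(255, 220, 216)


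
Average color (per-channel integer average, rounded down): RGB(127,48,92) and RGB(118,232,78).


Midpoint: each channel = ⌊(C₁+C₂)/2⌋
R: ⌊(127+118)/2⌋ = 122
G: ⌊(48+232)/2⌋ = 140
B: ⌊(92+78)/2⌋ = 85
= RGB(122, 140, 85)


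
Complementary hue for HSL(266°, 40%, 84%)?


Complement = opposite side of color wheel = hue + 180°
H' = (266 + 180) mod 360 = 86°
S and L unchanged.
= HSL(86°, 40%, 84%)


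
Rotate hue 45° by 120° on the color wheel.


New hue = (H + rotation) mod 360
New hue = (45 + 120) mod 360
= 165 mod 360
= 165°


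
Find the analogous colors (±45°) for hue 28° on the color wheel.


Base hue: 28°
Left analog: (28 - 45) mod 360 = 343°
Right analog: (28 + 45) mod 360 = 73°
Analogous hues = 343° and 73°


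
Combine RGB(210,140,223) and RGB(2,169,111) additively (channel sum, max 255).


Additive: each channel = min(255, C₁+C₂)
R: 210+2 = 212 → 212
G: 140+169 = 309 → 255
B: 223+111 = 334 → 255
= RGB(212, 255, 255)


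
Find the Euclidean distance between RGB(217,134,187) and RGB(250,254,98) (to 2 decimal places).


d = √[(R₁-R₂)² + (G₁-G₂)² + (B₁-B₂)²]
d = √[(217-250)² + (134-254)² + (187-98)²]
d = √[1089 + 14400 + 7921]
d = √23410
d ≈ 153.00


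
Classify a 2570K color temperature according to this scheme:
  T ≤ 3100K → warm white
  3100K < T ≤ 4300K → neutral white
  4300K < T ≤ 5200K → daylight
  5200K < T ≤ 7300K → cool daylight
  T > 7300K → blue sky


Temperature: 2570K
2570K ≤ 3100K → warm white
Classification: warm white


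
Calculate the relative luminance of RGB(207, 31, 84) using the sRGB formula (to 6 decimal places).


Linearize each channel (sRGB transfer function): c = v/255; c_lin = c/12.92 if c ≤ 0.04045, else ((c+0.055)/1.055)^2.4
  R: 207/255 ≈ 0.811765 > 0.04045 → ((0.811765+0.055)/1.055)^2.4 ≈ 0.623960
  G: 31/255 ≈ 0.121569 > 0.04045 → ((0.121569+0.055)/1.055)^2.4 ≈ 0.013702
  B: 84/255 ≈ 0.329412 > 0.04045 → ((0.329412+0.055)/1.055)^2.4 ≈ 0.088656
R_lin = 0.623960, G_lin = 0.013702, B_lin = 0.088656
L = 0.2126×R + 0.7152×G + 0.0722×B
L = 0.2126×0.623960 + 0.7152×0.013702 + 0.0722×0.088656
L ≈ 0.148855


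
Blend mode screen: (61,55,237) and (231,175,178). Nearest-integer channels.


Screen: C = 255 - (255-A)×(255-B)/255, rounded to nearest integer
R: 255 - (255-61)×(255-231)/255 = 255 - 4656/255 ≈ 255 - 18.259 = 236.741 → 237
G: 255 - (255-55)×(255-175)/255 = 255 - 16000/255 ≈ 255 - 62.745 = 192.255 → 192
B: 255 - (255-237)×(255-178)/255 = 255 - 1386/255 ≈ 255 - 5.435 = 249.565 → 250
= RGB(237, 192, 250)


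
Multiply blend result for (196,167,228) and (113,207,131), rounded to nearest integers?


Multiply: C = A×B/255, rounded to nearest integer
R: 196×113/255 = 22148/255 ≈ 86.855 → 87
G: 167×207/255 = 34569/255 ≈ 135.565 → 136
B: 228×131/255 = 29868/255 ≈ 117.129 → 117
= RGB(87, 136, 117)


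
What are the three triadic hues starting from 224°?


Triadic: equally spaced at 120° intervals
H1 = 224°
H2 = (224 + 120) mod 360 = 344°
H3 = (224 + 240) mod 360 = 104°
Triadic = 224°, 344°, 104°


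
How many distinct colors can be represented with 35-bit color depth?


Colors = 2^bits = 2^35
= 34,359,738,368 colors


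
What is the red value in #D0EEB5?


Color: #D0EEB5
R = D0 = 208
G = EE = 238
B = B5 = 181
Red = 208
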